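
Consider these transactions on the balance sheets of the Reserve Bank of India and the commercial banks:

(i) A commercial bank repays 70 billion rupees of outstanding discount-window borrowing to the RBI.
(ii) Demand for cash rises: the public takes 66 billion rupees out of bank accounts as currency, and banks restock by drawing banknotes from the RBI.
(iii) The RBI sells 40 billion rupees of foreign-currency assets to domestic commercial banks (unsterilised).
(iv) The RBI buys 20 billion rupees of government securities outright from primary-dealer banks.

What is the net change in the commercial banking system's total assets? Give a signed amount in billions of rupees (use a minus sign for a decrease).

-136 billion

RBI balance sheet:
  Assets:      Securities +20B, Loans to banks −70B, Foreign assets −40B
  Liabilities: Bank reserves −156B, Currency in circulation +66B
Commercial banking system:
  Assets:      Reserves at CB −156B, Securities −20B, Foreign assets +40B
  Liabilities: Checkable deposits −66B, Borrowings from CB −70B
Change in total bank assets = -136 billion.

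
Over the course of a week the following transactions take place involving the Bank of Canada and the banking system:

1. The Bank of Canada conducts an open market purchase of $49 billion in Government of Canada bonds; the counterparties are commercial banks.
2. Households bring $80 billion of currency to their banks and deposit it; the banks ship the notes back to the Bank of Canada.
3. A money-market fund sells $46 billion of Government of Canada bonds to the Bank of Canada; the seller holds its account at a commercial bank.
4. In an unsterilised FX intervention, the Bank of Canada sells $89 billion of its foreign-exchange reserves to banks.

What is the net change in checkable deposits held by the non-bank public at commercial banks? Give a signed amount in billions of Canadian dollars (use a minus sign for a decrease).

+$126 billion

OMO purchase (from banks) $49 billion: the counterparty is a bank, so public deposits are unchanged → 0.
Currency deposit $80 billion: non-bank counterparties' bank balances rise → +$80B.
Asset purchase (from non-banks) $46 billion: non-bank counterparties' bank balances rise → +$46B.
FX sale $89 billion: the counterparty is a bank, so public deposits are unchanged → 0.
Net: 0 + 80 + 46 + 0 = +$126 billion.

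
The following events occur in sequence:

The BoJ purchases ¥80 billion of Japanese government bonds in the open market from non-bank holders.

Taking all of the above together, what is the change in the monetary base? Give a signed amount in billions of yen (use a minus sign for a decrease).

+¥80 billion

BoJ balance sheet:
  Assets:      Securities +¥80B
  Liabilities: Bank reserves +¥80B
Commercial banking system:
  Assets:      Reserves at CB +¥80B
  Liabilities: Checkable deposits +¥80B
Monetary base = currency + reserves: 0 + (+¥80B) = +¥80 billion.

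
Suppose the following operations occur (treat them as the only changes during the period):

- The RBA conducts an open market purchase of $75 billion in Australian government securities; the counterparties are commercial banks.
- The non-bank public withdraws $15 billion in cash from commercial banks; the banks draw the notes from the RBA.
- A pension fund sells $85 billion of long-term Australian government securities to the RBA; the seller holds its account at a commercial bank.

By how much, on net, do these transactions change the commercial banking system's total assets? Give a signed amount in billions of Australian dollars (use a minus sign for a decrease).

+$70 billion

OMO purchase (from banks) $75 billion: just an asset swap on bank balance sheets → 0.
Currency withdrawal $15 billion: bank balance sheets shrink → −$15B.
Asset purchase (from non-banks) $85 billion: bank balance sheets expand → +$85B.
Net: 0 − 15 + 85 = +$70 billion.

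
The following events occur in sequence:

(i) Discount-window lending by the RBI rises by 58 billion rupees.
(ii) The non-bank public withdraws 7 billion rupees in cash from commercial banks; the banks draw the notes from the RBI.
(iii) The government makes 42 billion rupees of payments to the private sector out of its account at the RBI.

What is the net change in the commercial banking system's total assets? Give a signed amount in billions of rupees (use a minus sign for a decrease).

RBI balance sheet:
  Assets:      Loans to banks +58B
  Liabilities: Bank reserves +93B, Currency in circulation +7B, Government deposits −42B
Commercial banking system:
  Assets:      Reserves at CB +93B
  Liabilities: Checkable deposits +35B, Borrowings from CB +58B
Change in total bank assets = +93 billion.

+93 billion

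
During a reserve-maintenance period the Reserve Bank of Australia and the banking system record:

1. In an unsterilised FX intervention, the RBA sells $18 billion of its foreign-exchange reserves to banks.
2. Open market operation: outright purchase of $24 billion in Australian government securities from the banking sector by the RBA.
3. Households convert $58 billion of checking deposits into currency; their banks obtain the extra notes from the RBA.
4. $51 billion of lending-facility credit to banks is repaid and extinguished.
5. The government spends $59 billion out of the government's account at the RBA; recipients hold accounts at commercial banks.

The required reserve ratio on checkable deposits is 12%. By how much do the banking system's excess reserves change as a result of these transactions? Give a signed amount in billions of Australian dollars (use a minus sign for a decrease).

-$44.12 billion

FX sale $18 billion: reserves −$18B, deposits 0.
OMO purchase (from banks) $24 billion: reserves +$24B, deposits 0.
Currency withdrawal $58 billion: reserves −$58B, deposits −$58B.
Discount-window repayment $51 billion: reserves −$51B, deposits 0.
Government spending $59 billion: reserves +$59B, deposits +$59B.
Totals: Δreserves = −$44B, Δdeposits = +$1B.
Δrequired reserves = 12% × +$1B = +$0.12B.
Δexcess reserves = Δreserves − Δrequired = −$44B − (+$0.12B) = -$44.12 billion.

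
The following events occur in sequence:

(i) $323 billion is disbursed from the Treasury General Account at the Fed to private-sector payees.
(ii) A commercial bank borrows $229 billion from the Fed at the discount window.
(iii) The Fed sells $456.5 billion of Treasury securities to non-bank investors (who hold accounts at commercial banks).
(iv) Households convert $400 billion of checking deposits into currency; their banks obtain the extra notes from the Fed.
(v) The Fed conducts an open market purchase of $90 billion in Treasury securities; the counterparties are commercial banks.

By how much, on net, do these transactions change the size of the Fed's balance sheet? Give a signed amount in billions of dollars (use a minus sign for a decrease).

-$137.5 billion

Fed balance sheet:
  Assets:      Securities −$366.5B, Loans to banks +$229B
  Liabilities: Bank reserves −$214.5B, Currency in circulation +$400B, Government deposits −$323B
Commercial banking system:
  Assets:      Reserves at CB −$214.5B, Securities −$90B
  Liabilities: Checkable deposits −$533.5B, Borrowings from CB +$229B
Change in total Fed assets = -$137.5 billion.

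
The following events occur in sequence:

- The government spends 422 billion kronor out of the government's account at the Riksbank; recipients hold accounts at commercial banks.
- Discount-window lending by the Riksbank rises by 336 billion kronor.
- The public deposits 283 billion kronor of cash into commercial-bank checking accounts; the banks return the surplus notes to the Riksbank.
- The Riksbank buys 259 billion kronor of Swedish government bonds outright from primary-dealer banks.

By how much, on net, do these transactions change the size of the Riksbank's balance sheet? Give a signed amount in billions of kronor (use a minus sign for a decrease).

+595 billion

Government spending 422 billion kronor: only the composition of liabilities changes → 0.
Discount-window loan 336 billion kronor: a Riksbank asset is acquired → +336B.
Currency deposit 283 billion kronor: only the composition of liabilities changes → 0.
OMO purchase (from banks) 259 billion kronor: a Riksbank asset is acquired → +259B.
Net: 0 + 336 + 0 + 259 = +595 billion.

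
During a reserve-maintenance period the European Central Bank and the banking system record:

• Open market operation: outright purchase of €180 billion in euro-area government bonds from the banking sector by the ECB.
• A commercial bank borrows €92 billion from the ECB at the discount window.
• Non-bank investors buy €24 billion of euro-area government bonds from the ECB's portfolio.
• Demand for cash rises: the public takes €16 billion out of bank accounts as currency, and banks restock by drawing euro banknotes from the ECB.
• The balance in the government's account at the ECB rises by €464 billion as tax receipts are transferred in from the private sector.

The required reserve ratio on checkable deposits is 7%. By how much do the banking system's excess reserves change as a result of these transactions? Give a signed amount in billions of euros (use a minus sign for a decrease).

OMO purchase (from banks) €180 billion: reserves +€180B, deposits 0.
Discount-window loan €92 billion: reserves +€92B, deposits 0.
Asset sale (to non-banks) €24 billion: reserves −€24B, deposits −€24B.
Currency withdrawal €16 billion: reserves −€16B, deposits −€16B.
Government account inflow €464 billion: reserves −€464B, deposits −€464B.
Totals: Δreserves = −€232B, Δdeposits = −€504B.
Δrequired reserves = 7% × −€504B = −€35.28B.
Δexcess reserves = Δreserves − Δrequired = −€232B − (−€35.28B) = -€196.72 billion.

-€196.72 billion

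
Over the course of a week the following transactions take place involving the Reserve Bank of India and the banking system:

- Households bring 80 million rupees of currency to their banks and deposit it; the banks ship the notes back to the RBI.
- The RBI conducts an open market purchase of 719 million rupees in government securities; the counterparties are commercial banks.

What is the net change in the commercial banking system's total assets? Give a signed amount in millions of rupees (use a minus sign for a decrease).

Currency deposit 80 million rupees: bank balance sheets expand → +80M.
OMO purchase (from banks) 719 million rupees: just an asset swap on bank balance sheets → 0.
Net: 80 + 0 = +80 million.

+80 million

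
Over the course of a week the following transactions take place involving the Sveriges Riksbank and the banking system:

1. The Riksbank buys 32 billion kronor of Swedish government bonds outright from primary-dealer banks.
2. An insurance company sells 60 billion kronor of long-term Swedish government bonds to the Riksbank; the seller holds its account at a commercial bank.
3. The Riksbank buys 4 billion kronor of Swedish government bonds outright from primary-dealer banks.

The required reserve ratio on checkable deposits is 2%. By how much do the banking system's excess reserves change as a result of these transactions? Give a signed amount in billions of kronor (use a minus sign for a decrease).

OMO purchase (from banks) 32 billion kronor: reserves +32B, deposits 0.
Asset purchase (from non-banks) 60 billion kronor: reserves +60B, deposits +60B.
OMO purchase (from banks) 4 billion kronor: reserves +4B, deposits 0.
Totals: Δreserves = +96B, Δdeposits = +60B.
Δrequired reserves = 2% × +60B = +1.2B.
Δexcess reserves = Δreserves − Δrequired = +96B − (+1.2B) = +94.8 billion.

+94.8 billion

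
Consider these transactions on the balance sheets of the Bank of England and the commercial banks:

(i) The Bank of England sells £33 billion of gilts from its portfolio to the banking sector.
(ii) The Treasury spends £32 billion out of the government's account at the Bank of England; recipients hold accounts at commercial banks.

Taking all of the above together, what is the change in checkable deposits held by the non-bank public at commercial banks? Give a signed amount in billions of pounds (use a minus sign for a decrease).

OMO sale (to banks) £33 billion: the counterparty is a bank, so public deposits are unchanged → 0.
Government spending £32 billion: non-bank counterparties' bank balances rise → +£32B.
Net: 0 + 32 = +£32 billion.

+£32 billion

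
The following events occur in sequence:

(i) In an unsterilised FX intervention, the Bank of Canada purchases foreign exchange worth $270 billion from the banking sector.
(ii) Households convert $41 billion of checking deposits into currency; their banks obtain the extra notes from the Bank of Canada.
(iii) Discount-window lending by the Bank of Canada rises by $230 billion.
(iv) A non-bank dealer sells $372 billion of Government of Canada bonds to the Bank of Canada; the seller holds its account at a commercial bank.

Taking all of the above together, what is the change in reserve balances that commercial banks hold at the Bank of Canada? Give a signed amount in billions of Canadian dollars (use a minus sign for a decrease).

FX purchase $270 billion: the Bank of Canada pays by crediting reserve accounts → +$270B.
Currency withdrawal $41 billion: banks swap reserves for currency → −$41B.
Discount-window loan $230 billion: the loan is credited to the bank's reserve account → +$230B.
Asset purchase (from non-banks) $372 billion: the Bank of Canada pays by crediting reserve accounts → +$372B.
Net: 270 − 41 + 230 + 372 = +$831 billion.

+$831 billion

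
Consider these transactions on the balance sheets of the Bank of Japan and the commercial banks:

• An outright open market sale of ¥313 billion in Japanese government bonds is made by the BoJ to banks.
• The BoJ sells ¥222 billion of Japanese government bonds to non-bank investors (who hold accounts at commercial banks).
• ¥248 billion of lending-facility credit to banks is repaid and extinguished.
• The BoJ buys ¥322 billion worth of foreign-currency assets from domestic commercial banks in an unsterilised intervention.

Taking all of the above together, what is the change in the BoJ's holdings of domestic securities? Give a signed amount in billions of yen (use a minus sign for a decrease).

-¥535 billion

BoJ balance sheet:
  Assets:      Securities −¥535B, Loans to banks −¥248B, Foreign assets +¥322B
  Liabilities: Bank reserves −¥461B
Commercial banking system:
  Assets:      Reserves at CB −¥461B, Securities +¥313B, Foreign assets −¥322B
  Liabilities: Checkable deposits −¥222B, Borrowings from CB −¥248B
So the change in the BoJ's holdings of domestic securities is -¥535 billion.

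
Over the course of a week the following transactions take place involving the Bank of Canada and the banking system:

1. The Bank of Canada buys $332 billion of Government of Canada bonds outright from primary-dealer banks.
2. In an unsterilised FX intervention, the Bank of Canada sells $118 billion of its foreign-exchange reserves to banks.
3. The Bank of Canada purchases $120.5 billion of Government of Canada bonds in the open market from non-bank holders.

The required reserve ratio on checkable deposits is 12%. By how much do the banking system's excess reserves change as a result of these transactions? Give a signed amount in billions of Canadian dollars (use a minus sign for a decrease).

OMO purchase (from banks) $332 billion: reserves +$332B, deposits 0.
FX sale $118 billion: reserves −$118B, deposits 0.
Asset purchase (from non-banks) $120.5 billion: reserves +$120.5B, deposits +$120.5B.
Totals: Δreserves = +$334.5B, Δdeposits = +$120.5B.
Δrequired reserves = 12% × +$120.5B = +$14.46B.
Δexcess reserves = Δreserves − Δrequired = +$334.5B − (+$14.46B) = +$320.04 billion.

+$320.04 billion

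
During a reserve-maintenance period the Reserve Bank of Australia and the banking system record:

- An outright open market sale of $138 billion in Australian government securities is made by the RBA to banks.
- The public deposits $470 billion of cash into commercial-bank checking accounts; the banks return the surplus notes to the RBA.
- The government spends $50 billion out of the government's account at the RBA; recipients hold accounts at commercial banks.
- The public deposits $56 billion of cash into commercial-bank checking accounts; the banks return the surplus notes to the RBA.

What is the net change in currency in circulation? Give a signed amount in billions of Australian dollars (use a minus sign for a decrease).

-$526 billion

OMO sale (to banks) $138 billion: no currency enters or leaves circulation → 0.
Currency deposit $470 billion: notes return to the central bank → −$470B.
Government spending $50 billion: no currency enters or leaves circulation → 0.
Currency deposit $56 billion: notes return to the central bank → −$56B.
Net: 0 − 470 + 0 − 56 = -$526 billion.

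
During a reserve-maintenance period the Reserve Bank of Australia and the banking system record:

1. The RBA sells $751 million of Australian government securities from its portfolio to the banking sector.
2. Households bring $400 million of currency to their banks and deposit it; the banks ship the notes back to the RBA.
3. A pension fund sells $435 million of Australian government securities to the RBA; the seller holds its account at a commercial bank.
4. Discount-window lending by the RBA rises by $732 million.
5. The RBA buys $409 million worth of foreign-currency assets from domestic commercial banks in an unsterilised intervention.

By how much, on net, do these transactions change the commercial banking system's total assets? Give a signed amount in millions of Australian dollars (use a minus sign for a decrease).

RBA balance sheet:
  Assets:      Securities −$316M, Loans to banks +$732M, Foreign assets +$409M
  Liabilities: Bank reserves +$1225M, Currency in circulation −$400M
Commercial banking system:
  Assets:      Reserves at CB +$1225M, Securities +$751M, Foreign assets −$409M
  Liabilities: Checkable deposits +$835M, Borrowings from CB +$732M
Change in total bank assets = +$1567 million.

+$1567 million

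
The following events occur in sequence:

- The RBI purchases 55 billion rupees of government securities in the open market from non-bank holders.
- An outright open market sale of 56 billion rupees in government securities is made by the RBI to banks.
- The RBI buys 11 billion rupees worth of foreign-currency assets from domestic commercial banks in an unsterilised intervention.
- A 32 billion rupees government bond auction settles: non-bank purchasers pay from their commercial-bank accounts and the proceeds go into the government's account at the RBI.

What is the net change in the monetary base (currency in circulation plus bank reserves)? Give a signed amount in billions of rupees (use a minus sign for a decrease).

-22 billion

RBI balance sheet:
  Assets:      Securities −1B, Foreign assets +11B
  Liabilities: Bank reserves −22B, Government deposits +32B
Monetary base = currency + reserves: 0 + (−22B) = -22 billion.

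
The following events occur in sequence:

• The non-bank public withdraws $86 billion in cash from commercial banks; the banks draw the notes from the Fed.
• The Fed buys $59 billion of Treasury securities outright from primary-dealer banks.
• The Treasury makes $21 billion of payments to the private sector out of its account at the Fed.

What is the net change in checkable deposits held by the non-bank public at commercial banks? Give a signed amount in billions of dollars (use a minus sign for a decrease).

Currency withdrawal $86 billion: non-bank counterparties' bank balances fall → −$86B.
OMO purchase (from banks) $59 billion: the counterparty is a bank, so public deposits are unchanged → 0.
Government spending $21 billion: non-bank counterparties' bank balances rise → +$21B.
Net: −86 + 0 + 21 = -$65 billion.

-$65 billion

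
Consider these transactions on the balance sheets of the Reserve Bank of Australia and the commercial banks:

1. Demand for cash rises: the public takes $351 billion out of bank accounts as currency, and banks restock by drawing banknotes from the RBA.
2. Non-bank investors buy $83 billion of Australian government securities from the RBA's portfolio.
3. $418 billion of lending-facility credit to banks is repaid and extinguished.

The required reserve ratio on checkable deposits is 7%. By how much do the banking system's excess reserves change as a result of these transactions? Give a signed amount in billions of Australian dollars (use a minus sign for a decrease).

-$821.62 billion

Currency withdrawal $351 billion: reserves −$351B, deposits −$351B.
Asset sale (to non-banks) $83 billion: reserves −$83B, deposits −$83B.
Discount-window repayment $418 billion: reserves −$418B, deposits 0.
Totals: Δreserves = −$852B, Δdeposits = −$434B.
Δrequired reserves = 7% × −$434B = −$30.38B.
Δexcess reserves = Δreserves − Δrequired = −$852B − (−$30.38B) = -$821.62 billion.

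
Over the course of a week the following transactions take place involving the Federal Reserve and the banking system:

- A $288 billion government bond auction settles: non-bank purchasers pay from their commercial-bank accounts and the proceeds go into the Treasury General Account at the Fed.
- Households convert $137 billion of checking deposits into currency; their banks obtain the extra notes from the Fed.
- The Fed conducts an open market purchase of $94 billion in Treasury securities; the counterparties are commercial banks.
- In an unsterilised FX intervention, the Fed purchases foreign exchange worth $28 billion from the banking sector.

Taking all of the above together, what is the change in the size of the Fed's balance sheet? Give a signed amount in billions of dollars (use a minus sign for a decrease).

+$122 billion

Government account inflow $288 billion: only the composition of liabilities changes → 0.
Currency withdrawal $137 billion: only the composition of liabilities changes → 0.
OMO purchase (from banks) $94 billion: a Fed asset is acquired → +$94B.
FX purchase $28 billion: a Fed asset is acquired → +$28B.
Net: 0 + 0 + 94 + 28 = +$122 billion.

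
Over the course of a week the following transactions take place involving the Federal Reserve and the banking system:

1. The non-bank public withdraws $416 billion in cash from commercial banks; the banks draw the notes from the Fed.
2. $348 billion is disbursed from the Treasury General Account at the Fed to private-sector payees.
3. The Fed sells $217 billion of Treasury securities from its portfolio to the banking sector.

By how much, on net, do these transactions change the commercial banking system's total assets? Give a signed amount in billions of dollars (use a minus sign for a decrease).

Fed balance sheet:
  Assets:      Securities −$217B
  Liabilities: Bank reserves −$285B, Currency in circulation +$416B, Government deposits −$348B
Commercial banking system:
  Assets:      Reserves at CB −$285B, Securities +$217B
  Liabilities: Checkable deposits −$68B
Change in total bank assets = -$68 billion.

-$68 billion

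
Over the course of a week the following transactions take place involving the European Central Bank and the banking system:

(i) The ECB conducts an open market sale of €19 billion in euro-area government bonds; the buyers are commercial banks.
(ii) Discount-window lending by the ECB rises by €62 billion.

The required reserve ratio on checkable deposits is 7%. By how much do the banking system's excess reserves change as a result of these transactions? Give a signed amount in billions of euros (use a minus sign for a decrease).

OMO sale (to banks) €19 billion: reserves −€19B, deposits 0.
Discount-window loan €62 billion: reserves +€62B, deposits 0.
Totals: Δreserves = +€43B, Δdeposits = 0.
Δrequired reserves = 7% × 0 = 0.
Δexcess reserves = Δreserves − Δrequired = +€43B − (0) = +€43 billion.

+€43 billion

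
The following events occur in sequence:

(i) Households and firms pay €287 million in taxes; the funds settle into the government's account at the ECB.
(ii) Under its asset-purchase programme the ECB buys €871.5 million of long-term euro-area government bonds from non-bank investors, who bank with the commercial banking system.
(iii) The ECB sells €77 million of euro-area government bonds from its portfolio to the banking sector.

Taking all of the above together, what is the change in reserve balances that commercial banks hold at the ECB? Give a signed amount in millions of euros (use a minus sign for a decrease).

Government account inflow €287 million: funds move from bank reserves into the government account → −€287M.
Asset purchase (from non-banks) €871.5 million: the ECB pays by crediting reserve accounts → +€871.5M.
OMO sale (to banks) €77 million: the buying banks pay out of their reserve balances → −€77M.
Net: −287 + 871.5 − 77 = +€507.5 million.

+€507.5 million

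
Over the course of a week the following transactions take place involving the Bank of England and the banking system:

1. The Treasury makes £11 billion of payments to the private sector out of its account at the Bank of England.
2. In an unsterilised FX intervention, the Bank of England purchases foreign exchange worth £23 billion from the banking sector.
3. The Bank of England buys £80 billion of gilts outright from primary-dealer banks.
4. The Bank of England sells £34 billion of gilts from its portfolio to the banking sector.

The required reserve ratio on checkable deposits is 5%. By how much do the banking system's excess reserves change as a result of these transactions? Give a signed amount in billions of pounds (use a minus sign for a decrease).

+£79.45 billion

Government spending £11 billion: reserves +£11B, deposits +£11B.
FX purchase £23 billion: reserves +£23B, deposits 0.
OMO purchase (from banks) £80 billion: reserves +£80B, deposits 0.
OMO sale (to banks) £34 billion: reserves −£34B, deposits 0.
Totals: Δreserves = +£80B, Δdeposits = +£11B.
Δrequired reserves = 5% × +£11B = +£0.55B.
Δexcess reserves = Δreserves − Δrequired = +£80B − (+£0.55B) = +£79.45 billion.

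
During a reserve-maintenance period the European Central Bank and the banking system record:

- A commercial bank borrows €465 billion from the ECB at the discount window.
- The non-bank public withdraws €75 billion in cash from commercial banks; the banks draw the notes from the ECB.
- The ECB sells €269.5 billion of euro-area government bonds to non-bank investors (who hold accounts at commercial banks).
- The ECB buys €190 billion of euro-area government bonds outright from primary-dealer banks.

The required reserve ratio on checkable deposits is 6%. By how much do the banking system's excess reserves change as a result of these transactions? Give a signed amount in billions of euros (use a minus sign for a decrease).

Discount-window loan €465 billion: reserves +€465B, deposits 0.
Currency withdrawal €75 billion: reserves −€75B, deposits −€75B.
Asset sale (to non-banks) €269.5 billion: reserves −€269.5B, deposits −€269.5B.
OMO purchase (from banks) €190 billion: reserves +€190B, deposits 0.
Totals: Δreserves = +€310.5B, Δdeposits = −€344.5B.
Δrequired reserves = 6% × −€344.5B = −€20.67B.
Δexcess reserves = Δreserves − Δrequired = +€310.5B − (−€20.67B) = +€331.17 billion.

+€331.17 billion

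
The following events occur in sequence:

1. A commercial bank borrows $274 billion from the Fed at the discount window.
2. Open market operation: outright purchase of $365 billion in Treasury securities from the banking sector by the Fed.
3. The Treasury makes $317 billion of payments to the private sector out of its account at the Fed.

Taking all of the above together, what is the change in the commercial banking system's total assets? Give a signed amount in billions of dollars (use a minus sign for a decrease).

+$591 billion

Discount-window loan $274 billion: bank balance sheets expand → +$274B.
OMO purchase (from banks) $365 billion: just an asset swap on bank balance sheets → 0.
Government spending $317 billion: bank balance sheets expand → +$317B.
Net: 274 + 0 + 317 = +$591 billion.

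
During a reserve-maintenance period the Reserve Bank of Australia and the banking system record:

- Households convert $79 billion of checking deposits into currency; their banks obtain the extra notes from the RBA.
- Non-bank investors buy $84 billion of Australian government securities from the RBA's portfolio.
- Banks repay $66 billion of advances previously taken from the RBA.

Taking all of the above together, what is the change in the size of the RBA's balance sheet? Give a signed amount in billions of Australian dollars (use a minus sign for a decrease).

-$150 billion

Currency withdrawal $79 billion: only the composition of liabilities changes → 0.
Asset sale (to non-banks) $84 billion: an RBA asset is shed → −$84B.
Discount-window repayment $66 billion: an RBA asset is shed → −$66B.
Net: 0 − 84 − 66 = -$150 billion.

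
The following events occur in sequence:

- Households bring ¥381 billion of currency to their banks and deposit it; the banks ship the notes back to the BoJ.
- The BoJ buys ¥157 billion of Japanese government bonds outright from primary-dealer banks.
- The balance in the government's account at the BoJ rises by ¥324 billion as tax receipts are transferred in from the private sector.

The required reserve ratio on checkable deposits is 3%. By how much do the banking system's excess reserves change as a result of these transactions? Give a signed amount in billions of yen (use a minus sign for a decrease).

Currency deposit ¥381 billion: reserves +¥381B, deposits +¥381B.
OMO purchase (from banks) ¥157 billion: reserves +¥157B, deposits 0.
Government account inflow ¥324 billion: reserves −¥324B, deposits −¥324B.
Totals: Δreserves = +¥214B, Δdeposits = +¥57B.
Δrequired reserves = 3% × +¥57B = +¥1.71B.
Δexcess reserves = Δreserves − Δrequired = +¥214B − (+¥1.71B) = +¥212.29 billion.

+¥212.29 billion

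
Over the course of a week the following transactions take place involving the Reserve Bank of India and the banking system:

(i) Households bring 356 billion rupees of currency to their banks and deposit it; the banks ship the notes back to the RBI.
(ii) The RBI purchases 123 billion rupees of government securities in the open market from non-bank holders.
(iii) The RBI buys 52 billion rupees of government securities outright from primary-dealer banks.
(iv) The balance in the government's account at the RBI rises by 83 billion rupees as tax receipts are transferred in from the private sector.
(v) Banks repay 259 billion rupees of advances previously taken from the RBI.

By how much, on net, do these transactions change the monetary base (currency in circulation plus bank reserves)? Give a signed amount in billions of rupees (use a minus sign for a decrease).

-167 billion

Currency deposit 356 billion rupees: just a shift between currency and reserves — both are base money → 0.
Asset purchase (from non-banks) 123 billion rupees: RBI balance sheet expands → +123B.
OMO purchase (from banks) 52 billion rupees: RBI balance sheet expands → +52B.
Government account inflow 83 billion rupees: reserves shift to a non-base liability → −83B.
Discount-window repayment 259 billion rupees: RBI balance sheet contracts → −259B.
Net: 0 + 123 + 52 − 83 − 259 = -167 billion.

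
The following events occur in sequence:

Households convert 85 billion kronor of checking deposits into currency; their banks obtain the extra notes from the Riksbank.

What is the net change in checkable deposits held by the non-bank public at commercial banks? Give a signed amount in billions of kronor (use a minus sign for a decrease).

Riksbank balance sheet:
  Assets:      no change
  Liabilities: Bank reserves −85B, Currency in circulation +85B
Commercial banking system:
  Assets:      Reserves at CB −85B
  Liabilities: Checkable deposits −85B
So the change in checkable deposits held by the non-bank public at commercial banks is -85 billion.

-85 billion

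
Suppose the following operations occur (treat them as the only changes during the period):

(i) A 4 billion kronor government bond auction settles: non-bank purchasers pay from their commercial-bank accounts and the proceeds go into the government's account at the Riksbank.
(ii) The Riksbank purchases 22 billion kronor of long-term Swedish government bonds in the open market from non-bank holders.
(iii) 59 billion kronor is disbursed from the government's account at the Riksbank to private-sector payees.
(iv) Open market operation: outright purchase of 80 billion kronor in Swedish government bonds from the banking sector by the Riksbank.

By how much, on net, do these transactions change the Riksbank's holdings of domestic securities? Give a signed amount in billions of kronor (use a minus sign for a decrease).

+102 billion

Riksbank balance sheet:
  Assets:      Securities +102B
  Liabilities: Bank reserves +157B, Government deposits −55B
So the change in the Riksbank's holdings of domestic securities is +102 billion.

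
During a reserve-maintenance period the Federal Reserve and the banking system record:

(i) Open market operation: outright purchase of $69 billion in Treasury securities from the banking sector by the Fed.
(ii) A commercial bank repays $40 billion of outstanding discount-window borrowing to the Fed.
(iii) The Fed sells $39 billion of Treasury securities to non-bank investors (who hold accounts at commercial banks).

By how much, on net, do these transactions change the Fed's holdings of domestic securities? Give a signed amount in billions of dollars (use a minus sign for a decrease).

+$30 billion

Fed balance sheet:
  Assets:      Securities +$30B, Loans to banks −$40B
  Liabilities: Bank reserves −$10B
So the change in the Fed's holdings of domestic securities is +$30 billion.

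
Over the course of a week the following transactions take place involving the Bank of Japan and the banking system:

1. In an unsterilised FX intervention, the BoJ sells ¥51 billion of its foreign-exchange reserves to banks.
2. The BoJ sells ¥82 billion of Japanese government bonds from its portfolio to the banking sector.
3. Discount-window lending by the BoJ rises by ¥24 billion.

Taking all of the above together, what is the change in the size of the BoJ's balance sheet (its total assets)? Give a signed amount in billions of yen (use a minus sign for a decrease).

-¥109 billion

BoJ balance sheet:
  Assets:      Securities −¥82B, Loans to banks +¥24B, Foreign assets −¥51B
  Liabilities: Bank reserves −¥109B
Change in total BoJ assets = -¥109 billion.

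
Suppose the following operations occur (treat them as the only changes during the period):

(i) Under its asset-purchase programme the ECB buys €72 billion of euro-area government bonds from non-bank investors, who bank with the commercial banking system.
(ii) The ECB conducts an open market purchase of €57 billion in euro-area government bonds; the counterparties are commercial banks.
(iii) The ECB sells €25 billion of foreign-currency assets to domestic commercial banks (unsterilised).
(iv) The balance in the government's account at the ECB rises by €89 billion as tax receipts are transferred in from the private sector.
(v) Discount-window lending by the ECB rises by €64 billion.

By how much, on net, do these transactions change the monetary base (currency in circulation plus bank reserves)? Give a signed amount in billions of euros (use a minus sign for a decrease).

+€79 billion

Asset purchase (from non-banks) €72 billion: ECB balance sheet expands → +€72B.
OMO purchase (from banks) €57 billion: ECB balance sheet expands → +€57B.
FX sale €25 billion: ECB balance sheet contracts → −€25B.
Government account inflow €89 billion: reserves shift to a non-base liability → −€89B.
Discount-window loan €64 billion: ECB balance sheet expands → +€64B.
Net: 72 + 57 − 25 − 89 + 64 = +€79 billion.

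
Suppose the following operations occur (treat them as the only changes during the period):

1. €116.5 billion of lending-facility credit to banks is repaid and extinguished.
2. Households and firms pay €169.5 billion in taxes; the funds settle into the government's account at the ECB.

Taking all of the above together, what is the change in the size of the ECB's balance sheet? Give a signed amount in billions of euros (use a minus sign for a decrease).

-€116.5 billion

Discount-window repayment €116.5 billion: an ECB asset is shed → −€116.5B.
Government account inflow €169.5 billion: only the composition of liabilities changes → 0.
Net: −116.5 + 0 = -€116.5 billion.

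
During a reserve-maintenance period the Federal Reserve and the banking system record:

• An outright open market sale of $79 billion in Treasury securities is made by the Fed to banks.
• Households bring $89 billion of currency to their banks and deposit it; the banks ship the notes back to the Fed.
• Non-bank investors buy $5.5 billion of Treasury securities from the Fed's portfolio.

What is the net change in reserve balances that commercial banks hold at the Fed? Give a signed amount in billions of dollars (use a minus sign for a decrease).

Fed balance sheet:
  Assets:      Securities −$84.5B
  Liabilities: Bank reserves +$4.5B, Currency in circulation −$89B
Commercial banking system:
  Assets:      Reserves at CB +$4.5B, Securities +$79B
  Liabilities: Checkable deposits +$83.5B
So the change in reserve balances that commercial banks hold at the Fed is +$4.5 billion.

+$4.5 billion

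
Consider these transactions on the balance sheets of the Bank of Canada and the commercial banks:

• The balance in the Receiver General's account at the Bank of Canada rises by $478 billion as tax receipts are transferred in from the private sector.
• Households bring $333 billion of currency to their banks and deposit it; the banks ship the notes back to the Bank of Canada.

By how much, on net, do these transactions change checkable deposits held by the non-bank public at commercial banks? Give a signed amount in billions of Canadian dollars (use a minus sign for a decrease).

Bank of Canada balance sheet:
  Assets:      no change
  Liabilities: Bank reserves −$145B, Currency in circulation −$333B, Government deposits +$478B
Commercial banking system:
  Assets:      Reserves at CB −$145B
  Liabilities: Checkable deposits −$145B
So the change in checkable deposits held by the non-bank public at commercial banks is -$145 billion.

-$145 billion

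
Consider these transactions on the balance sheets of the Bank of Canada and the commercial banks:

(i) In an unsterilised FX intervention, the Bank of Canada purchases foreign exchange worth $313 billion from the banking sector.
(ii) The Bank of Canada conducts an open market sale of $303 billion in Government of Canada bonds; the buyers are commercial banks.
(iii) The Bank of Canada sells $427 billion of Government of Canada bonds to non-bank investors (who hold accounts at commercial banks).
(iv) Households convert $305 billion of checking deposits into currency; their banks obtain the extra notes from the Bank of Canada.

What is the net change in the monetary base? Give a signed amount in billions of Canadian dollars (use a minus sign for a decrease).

-$417 billion

Bank of Canada balance sheet:
  Assets:      Securities −$730B, Foreign assets +$313B
  Liabilities: Bank reserves −$722B, Currency in circulation +$305B
Commercial banking system:
  Assets:      Reserves at CB −$722B, Securities +$303B, Foreign assets −$313B
  Liabilities: Checkable deposits −$732B
Monetary base = currency + reserves: +$305B + (−$722B) = -$417 billion.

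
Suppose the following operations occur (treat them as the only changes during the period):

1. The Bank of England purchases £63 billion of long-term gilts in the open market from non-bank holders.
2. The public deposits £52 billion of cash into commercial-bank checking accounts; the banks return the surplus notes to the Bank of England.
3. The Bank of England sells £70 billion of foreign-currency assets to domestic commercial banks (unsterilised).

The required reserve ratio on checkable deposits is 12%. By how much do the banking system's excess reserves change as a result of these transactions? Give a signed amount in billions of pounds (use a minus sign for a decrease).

+£31.2 billion

Asset purchase (from non-banks) £63 billion: reserves +£63B, deposits +£63B.
Currency deposit £52 billion: reserves +£52B, deposits +£52B.
FX sale £70 billion: reserves −£70B, deposits 0.
Totals: Δreserves = +£45B, Δdeposits = +£115B.
Δrequired reserves = 12% × +£115B = +£13.8B.
Δexcess reserves = Δreserves − Δrequired = +£45B − (+£13.8B) = +£31.2 billion.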